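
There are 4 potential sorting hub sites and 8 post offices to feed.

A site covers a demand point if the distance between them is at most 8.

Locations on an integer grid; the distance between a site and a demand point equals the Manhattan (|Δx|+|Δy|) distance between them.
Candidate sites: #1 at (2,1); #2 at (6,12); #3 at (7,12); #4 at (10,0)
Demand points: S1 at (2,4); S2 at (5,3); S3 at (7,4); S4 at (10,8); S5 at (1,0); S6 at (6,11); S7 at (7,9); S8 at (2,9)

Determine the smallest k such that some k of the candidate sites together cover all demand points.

Coverage sets (demand points within 8 of each site):
  #1: {S1, S2, S3, S5, S8}
  #2: {S4, S6, S7, S8}
  #3: {S3, S4, S6, S7, S8}
  #4: {S2, S3, S4}
No single site covers all 8 demand points.
But {#1, #2} covers everything, so the minimum is 2.

2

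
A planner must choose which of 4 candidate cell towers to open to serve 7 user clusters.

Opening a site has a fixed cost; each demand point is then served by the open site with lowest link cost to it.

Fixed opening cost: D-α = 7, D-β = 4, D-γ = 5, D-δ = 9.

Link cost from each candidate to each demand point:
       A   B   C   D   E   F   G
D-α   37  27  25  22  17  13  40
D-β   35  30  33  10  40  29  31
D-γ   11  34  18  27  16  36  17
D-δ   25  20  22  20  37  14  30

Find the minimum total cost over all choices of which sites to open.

Open {D-β, D-γ, D-δ}: assign each demand point to its cheapest open site.
  A→D-γ 11, B→D-δ 20, C→D-γ 18, D→D-β 10, E→D-γ 16, F→D-δ 14, G→D-γ 17
  link cost 106, fixed 18 → total 124.
Compare {D-α, D-β, D-γ}: link cost 112 + fixed 16 = 128.
Compare {D-γ, D-δ}: link cost 116 + fixed 14 = 130.
Compare {D-α, D-β, D-γ, D-δ}: link cost 105 + fixed 25 = 130.
All other subsets cost ≥ 128. Minimum total cost: 124.

124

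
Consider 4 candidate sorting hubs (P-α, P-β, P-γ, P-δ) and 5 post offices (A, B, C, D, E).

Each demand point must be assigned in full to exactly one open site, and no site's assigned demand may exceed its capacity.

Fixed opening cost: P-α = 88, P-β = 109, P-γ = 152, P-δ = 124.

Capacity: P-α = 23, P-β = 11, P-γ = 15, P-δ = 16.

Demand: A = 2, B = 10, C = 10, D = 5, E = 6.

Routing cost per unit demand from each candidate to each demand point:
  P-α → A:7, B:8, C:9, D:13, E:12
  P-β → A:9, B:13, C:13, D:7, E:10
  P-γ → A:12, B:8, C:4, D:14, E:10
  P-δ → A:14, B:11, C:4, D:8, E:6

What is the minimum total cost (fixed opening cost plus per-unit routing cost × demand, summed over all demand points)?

447

Open {P-α, P-δ}; cheapest assignment that respects the capacities:
  P-α (cap 23, load 17): A, B, D — cost 2×7 + 10×8 + 5×13 = 159
  P-δ (cap 16, load 16): C, E — cost 10×4 + 6×6 = 76
  Shipping 235, fixed 212 → total 447.
  Any other capacity-feasible assignment to {P-α, P-δ} ships for at least 235.
Compare {P-α, P-β}: its best feasible assignment gives total 476.
Compare {P-α, P-γ}: its best feasible assignment gives total 511.
Every other set of open sites that can feasibly serve all demand totals ≥ 476 even under its best assignment. Minimum: 447.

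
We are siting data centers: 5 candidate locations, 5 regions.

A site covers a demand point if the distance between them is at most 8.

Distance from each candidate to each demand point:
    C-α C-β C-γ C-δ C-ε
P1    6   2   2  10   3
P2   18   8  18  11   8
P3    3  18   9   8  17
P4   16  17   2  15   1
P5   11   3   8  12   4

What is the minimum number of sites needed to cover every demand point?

2

Coverage sets (demand points within 8 of each site):
  P1: {C-α, C-β, C-γ, C-ε}
  P2: {C-β, C-ε}
  P3: {C-α, C-δ}
  P4: {C-γ, C-ε}
  P5: {C-β, C-γ, C-ε}
No single site covers all 5 demand points.
But {P1, P3} covers everything, so the minimum is 2.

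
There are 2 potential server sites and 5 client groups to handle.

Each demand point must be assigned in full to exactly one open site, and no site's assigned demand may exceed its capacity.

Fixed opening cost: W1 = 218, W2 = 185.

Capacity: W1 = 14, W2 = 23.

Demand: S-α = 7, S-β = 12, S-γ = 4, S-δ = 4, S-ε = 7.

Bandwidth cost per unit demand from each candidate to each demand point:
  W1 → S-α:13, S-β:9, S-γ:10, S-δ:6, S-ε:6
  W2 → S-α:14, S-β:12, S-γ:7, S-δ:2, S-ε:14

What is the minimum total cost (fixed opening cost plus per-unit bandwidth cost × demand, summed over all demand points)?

Open {W1, W2}; cheapest assignment that respects the capacities:
  W1 (cap 14, load 14): S-α, S-ε — cost 7×13 + 7×6 = 133
  W2 (cap 23, load 20): S-β, S-γ, S-δ — cost 12×12 + 4×7 + 4×2 = 180
  Shipping 313, fixed 403 → total 716.
  Any other capacity-feasible assignment to {W1, W2} ships for at least 313.
Total demand is 34 and no other set of sites has combined capacity ≥ 34, so {W1, W2} is the only feasible choice of open sites. Minimum: 716.

716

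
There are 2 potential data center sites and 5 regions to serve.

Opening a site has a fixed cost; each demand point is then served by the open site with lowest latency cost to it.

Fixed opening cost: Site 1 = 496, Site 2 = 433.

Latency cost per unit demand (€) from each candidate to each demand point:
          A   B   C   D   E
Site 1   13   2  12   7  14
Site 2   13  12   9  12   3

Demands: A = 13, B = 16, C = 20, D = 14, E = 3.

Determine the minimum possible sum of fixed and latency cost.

1077

Open {Site 1}: assign each demand point to its cheapest open site.
  A→Site 1 13×13=169, B→Site 1 16×2=32, C→Site 1 20×12=240, D→Site 1 14×7=98, E→Site 1 3×14=42
  latency cost 581, fixed 496 → total 1077.
Compare {Site 2}: latency cost 718 + fixed 433 = 1151.
Compare {Site 1, Site 2}: latency cost 488 + fixed 929 = 1417.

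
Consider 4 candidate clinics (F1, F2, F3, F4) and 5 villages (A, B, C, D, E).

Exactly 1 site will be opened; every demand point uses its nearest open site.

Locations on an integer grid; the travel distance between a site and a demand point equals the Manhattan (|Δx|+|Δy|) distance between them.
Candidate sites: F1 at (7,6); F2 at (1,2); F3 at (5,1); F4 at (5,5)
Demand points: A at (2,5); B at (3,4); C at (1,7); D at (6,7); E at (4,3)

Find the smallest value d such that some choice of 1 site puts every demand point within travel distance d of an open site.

Open {F4}.
  Farthest demand point is C at travel distance 6 (to F4); all others are ≤ 6.
With {F1} the worst case is 7.
With {F2} the worst case is 10.
No size-1 selection achieves below 6.

6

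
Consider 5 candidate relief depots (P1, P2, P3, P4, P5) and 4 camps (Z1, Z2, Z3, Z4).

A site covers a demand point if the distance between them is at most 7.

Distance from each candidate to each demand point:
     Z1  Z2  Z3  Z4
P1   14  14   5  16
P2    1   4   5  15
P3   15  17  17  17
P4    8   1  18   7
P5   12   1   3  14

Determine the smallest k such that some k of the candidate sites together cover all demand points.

2

Coverage sets (demand points within 7 of each site):
  P1: {Z3}
  P2: {Z1, Z2, Z3}
  P3: {}
  P4: {Z2, Z4}
  P5: {Z2, Z3}
No single site covers all 4 demand points.
But {P2, P4} covers everything, so the minimum is 2.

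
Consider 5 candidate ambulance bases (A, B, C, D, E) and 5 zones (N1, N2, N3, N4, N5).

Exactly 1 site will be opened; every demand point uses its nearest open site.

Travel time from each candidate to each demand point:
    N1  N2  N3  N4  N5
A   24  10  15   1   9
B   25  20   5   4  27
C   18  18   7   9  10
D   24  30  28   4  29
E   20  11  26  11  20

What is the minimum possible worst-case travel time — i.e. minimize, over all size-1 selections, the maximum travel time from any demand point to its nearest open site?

18

Open {C}.
  Farthest demand point is N1 at travel time 18 (to C); all others are ≤ 18.
With {A} the worst case is 24.
With {E} the worst case is 26.
No size-1 selection achieves below 18.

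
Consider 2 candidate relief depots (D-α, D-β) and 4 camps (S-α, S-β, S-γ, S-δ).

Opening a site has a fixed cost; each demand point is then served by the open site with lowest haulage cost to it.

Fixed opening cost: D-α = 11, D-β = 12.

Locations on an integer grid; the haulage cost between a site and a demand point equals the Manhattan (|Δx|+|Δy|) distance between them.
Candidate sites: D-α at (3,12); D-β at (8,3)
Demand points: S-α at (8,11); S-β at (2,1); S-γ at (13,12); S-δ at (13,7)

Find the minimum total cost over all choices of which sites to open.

Open {D-β}: assign each demand point to its cheapest open site.
  S-α→D-β 8, S-β→D-β 8, S-γ→D-β 14, S-δ→D-β 9
  haulage cost 39, fixed 12 → total 51.
Compare {D-α}: haulage cost 43 + fixed 11 = 54.
Compare {D-α, D-β}: haulage cost 33 + fixed 23 = 56.

51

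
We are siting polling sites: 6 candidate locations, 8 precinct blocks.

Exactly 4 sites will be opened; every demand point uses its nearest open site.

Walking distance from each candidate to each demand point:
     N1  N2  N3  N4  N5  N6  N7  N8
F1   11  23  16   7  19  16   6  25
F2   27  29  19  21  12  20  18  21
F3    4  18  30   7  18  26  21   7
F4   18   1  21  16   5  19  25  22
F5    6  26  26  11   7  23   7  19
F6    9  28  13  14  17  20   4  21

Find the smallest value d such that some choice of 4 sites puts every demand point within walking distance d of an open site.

Open {F1, F2, F3, F4}.
  Farthest demand point is N3 at walking distance 16 (to F1); all others are ≤ 16.
With {F1, F3, F4, F5} the worst case is 16.
With {F1, F3, F4, F6} the worst case is 16.
No size-4 selection achieves below 16.

16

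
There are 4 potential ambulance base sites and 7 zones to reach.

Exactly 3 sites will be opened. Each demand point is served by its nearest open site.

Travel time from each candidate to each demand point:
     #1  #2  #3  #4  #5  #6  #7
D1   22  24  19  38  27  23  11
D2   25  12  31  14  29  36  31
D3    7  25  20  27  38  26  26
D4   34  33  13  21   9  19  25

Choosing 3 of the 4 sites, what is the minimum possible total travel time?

99

Open {D2, D3, D4}.
  #1→D3 7, #2→D2 12, #3→D4 13, #4→D2 14, #5→D4 9, #6→D4 19, #7→D4 25  ⇒ total 99.
Compare {D1, D2, D4}: total 100.
Compare {D1, D3, D4}: total 104.
No size-3 selection does better; minimum is 99.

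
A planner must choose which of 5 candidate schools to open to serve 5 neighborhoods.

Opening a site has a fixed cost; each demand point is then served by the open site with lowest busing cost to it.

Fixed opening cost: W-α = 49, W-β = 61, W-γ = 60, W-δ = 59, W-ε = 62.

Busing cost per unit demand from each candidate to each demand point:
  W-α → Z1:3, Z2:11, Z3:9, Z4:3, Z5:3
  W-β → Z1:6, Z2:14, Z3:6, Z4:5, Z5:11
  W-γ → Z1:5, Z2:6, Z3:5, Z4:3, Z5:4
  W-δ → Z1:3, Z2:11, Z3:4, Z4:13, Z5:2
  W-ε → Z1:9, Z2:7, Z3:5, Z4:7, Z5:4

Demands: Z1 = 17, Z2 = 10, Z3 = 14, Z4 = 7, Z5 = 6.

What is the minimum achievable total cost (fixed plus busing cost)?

Open {W-γ, W-δ}: assign each demand point to its cheapest open site.
  Z1→W-δ 17×3=51, Z2→W-γ 10×6=60, Z3→W-δ 14×4=56, Z4→W-γ 7×3=21, Z5→W-δ 6×2=12
  busing cost 200, fixed 119 → total 319.
Compare {W-γ}: busing cost 260 + fixed 60 = 320.
Compare {W-α, W-γ}: busing cost 220 + fixed 109 = 329.
Compare {W-α, W-ε}: busing cost 230 + fixed 111 = 341.
All other subsets cost ≥ 320. Minimum total cost: 319.

319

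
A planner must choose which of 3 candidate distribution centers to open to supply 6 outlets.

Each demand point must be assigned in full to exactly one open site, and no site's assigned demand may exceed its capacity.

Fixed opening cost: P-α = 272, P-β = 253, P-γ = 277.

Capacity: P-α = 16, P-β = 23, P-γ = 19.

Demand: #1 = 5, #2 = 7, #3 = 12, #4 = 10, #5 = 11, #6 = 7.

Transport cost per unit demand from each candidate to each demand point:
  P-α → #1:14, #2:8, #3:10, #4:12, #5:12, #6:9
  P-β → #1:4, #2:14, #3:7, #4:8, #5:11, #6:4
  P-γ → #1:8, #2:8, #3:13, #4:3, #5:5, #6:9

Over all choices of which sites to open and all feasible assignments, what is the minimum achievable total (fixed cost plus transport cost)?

1161

Open {P-α, P-β, P-γ}; cheapest assignment that respects the capacities:
  P-α (cap 16, load 12): #3 — cost 12×10 = 120
  P-β (cap 23, load 22): #1, #4, #6 — cost 5×4 + 10×8 + 7×4 = 128
  P-γ (cap 19, load 18): #2, #5 — cost 7×8 + 11×5 = 111
  Shipping 359, fixed 802 → total 1161.
  Any other capacity-feasible assignment to {P-α, P-β, P-γ} ships for at least 359.
Total demand is 52 and no other set of sites has combined capacity ≥ 52, so {P-α, P-β, P-γ} is the only feasible choice of open sites. Minimum: 1161.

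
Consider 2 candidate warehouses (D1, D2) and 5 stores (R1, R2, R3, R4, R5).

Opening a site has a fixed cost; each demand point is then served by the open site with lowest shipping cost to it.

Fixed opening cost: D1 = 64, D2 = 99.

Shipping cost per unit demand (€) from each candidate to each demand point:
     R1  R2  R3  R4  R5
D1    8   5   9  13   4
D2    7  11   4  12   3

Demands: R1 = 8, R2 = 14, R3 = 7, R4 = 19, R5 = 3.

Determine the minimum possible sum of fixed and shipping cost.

Open {D1}: assign each demand point to its cheapest open site.
  R1→D1 8×8=64, R2→D1 14×5=70, R3→D1 7×9=63, R4→D1 19×13=247, R5→D1 3×4=12
  shipping cost 456, fixed 64 → total 520.
Compare {D1, D2}: shipping cost 391 + fixed 163 = 554.
Compare {D2}: shipping cost 475 + fixed 99 = 574.

520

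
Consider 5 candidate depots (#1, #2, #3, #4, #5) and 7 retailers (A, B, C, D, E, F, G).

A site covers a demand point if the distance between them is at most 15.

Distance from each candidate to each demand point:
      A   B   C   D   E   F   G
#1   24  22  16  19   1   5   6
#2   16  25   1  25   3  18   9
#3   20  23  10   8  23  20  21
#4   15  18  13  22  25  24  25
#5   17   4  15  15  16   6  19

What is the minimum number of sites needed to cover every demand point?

Coverage sets (demand points within 15 of each site):
  #1: {E, F, G}
  #2: {C, E, G}
  #3: {C, D}
  #4: {A, C}
  #5: {B, C, D, F}
No 2 sites suffice: every size-2 union leaves at least one demand point uncovered.
But {#1, #4, #5} covers everything, so the minimum is 3.

3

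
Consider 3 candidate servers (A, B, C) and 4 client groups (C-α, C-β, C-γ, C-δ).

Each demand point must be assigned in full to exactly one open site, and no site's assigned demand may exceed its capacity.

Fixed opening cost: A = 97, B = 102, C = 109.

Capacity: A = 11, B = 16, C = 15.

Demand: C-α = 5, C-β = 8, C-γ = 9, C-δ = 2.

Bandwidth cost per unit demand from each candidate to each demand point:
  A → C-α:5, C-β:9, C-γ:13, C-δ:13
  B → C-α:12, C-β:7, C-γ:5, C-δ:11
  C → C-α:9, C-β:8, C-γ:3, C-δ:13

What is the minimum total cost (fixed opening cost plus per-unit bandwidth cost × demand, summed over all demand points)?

361

Open {B, C}; cheapest assignment that respects the capacities:
  B (cap 16, load 10): C-β, C-δ — cost 8×7 + 2×11 = 78
  C (cap 15, load 14): C-α, C-γ — cost 5×9 + 9×3 = 72
  Shipping 150, fixed 211 → total 361.
  Any other capacity-feasible assignment to {B, C} ships for at least 150.
Compare {A, C}: its best feasible assignment gives total 376.
Compare {A, B}: its best feasible assignment gives total 398.
Every other set of open sites that can feasibly serve all demand totals ≥ 376 even under its best assignment. Minimum: 361.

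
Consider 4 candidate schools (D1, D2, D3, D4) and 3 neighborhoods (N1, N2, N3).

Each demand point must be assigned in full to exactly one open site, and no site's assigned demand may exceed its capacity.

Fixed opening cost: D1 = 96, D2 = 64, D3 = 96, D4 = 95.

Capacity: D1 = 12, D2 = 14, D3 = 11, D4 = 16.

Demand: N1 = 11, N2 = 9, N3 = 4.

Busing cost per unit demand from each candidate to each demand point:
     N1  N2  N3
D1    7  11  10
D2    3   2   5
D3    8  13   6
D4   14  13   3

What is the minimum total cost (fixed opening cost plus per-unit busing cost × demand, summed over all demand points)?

Open {D1, D2}; cheapest assignment that respects the capacities:
  D1 (cap 12, load 11): N1 — cost 11×7 = 77
  D2 (cap 14, load 13): N2, N3 — cost 9×2 + 4×5 = 38
  Shipping 115, fixed 160 → total 275.
  Any other capacity-feasible assignment to {D1, D2} ships for at least 115.
Compare {D2, D3}: its best feasible assignment gives total 286.
Compare {D2, D4}: its best feasible assignment gives total 321.
Every other set of open sites that can feasibly serve all demand totals ≥ 286 even under its best assignment. Minimum: 275.

275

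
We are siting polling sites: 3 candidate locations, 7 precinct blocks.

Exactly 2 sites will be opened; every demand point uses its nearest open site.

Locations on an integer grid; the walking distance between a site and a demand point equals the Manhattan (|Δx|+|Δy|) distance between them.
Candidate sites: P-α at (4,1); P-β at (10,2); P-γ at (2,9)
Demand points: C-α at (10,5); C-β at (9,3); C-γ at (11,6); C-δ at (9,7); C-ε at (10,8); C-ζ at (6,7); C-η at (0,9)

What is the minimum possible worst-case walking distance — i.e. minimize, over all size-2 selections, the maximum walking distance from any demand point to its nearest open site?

6

Open {P-β, P-γ}.
  Farthest demand point is C-δ at walking distance 6 (to P-β); all others are ≤ 6.
With {P-α, P-β} the worst case is 12.
With {P-α, P-γ} the worst case is 12.
No size-2 selection achieves below 6.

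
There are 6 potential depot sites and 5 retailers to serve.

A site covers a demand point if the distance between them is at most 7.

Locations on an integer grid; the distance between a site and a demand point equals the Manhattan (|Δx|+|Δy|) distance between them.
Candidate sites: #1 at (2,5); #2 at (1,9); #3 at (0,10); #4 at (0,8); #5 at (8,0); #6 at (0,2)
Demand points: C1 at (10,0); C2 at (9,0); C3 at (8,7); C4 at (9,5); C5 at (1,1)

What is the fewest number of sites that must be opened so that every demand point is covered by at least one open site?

Coverage sets (demand points within 7 of each site):
  #1: {C4, C5}
  #2: {}
  #3: {}
  #4: {}
  #5: {C1, C2, C3, C4}
  #6: {C5}
No single site covers all 5 demand points.
But {#1, #5} covers everything, so the minimum is 2.

2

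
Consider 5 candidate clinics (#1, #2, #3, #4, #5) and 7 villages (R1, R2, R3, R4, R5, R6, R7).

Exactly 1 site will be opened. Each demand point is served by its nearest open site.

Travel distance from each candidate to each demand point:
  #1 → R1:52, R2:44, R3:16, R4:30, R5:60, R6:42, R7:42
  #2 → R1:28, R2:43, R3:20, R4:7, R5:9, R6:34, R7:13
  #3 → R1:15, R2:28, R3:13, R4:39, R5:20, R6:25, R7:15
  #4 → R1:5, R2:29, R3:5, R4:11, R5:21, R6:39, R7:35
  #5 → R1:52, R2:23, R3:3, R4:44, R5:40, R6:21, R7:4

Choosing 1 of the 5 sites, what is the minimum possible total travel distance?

Open {#4}.
  R1→#4 5, R2→#4 29, R3→#4 5, R4→#4 11, R5→#4 21, R6→#4 39, R7→#4 35  ⇒ total 145.
Compare {#2}: total 154.
Compare {#3}: total 155.
No size-1 selection does better; minimum is 145.

145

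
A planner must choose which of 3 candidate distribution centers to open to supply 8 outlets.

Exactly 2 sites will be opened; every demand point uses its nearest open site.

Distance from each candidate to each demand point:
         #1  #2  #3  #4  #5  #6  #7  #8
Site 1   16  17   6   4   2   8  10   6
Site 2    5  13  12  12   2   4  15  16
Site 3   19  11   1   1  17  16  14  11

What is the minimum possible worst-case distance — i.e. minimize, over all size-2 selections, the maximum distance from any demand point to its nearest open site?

13

Open {Site 1, Site 2}.
  Farthest demand point is #2 at distance 13 (to Site 2); all others are ≤ 13.
With {Site 2, Site 3} the worst case is 14.
With {Site 1, Site 3} the worst case is 16.
No size-2 selection achieves below 13.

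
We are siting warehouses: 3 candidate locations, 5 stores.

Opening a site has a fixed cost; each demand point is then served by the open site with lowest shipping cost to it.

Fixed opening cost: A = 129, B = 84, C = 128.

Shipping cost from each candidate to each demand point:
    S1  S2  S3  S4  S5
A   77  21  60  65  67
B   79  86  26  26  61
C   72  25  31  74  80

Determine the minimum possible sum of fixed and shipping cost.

362

Open {B}: assign each demand point to its cheapest open site.
  S1→B 79, S2→B 86, S3→B 26, S4→B 26, S5→B 61
  shipping cost 278, fixed 84 → total 362.
Compare {C}: shipping cost 282 + fixed 128 = 410.
Compare {A}: shipping cost 290 + fixed 129 = 419.
Compare {B, C}: shipping cost 210 + fixed 212 = 422.
All other subsets cost ≥ 410. Minimum total cost: 362.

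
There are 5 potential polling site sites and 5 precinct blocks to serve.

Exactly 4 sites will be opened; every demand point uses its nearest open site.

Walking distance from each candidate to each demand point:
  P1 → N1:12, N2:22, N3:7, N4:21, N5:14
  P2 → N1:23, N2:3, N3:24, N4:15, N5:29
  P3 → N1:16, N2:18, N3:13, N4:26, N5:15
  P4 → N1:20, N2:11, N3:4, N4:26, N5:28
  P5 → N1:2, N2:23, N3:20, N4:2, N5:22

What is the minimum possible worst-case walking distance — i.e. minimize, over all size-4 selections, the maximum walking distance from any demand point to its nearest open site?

Open {P1, P2, P3, P5}.
  Farthest demand point is N5 at walking distance 14 (to P1); all others are ≤ 14.
With {P1, P2, P4, P5} the worst case is 14.
With {P1, P3, P4, P5} the worst case is 14.
No size-4 selection achieves below 14.

14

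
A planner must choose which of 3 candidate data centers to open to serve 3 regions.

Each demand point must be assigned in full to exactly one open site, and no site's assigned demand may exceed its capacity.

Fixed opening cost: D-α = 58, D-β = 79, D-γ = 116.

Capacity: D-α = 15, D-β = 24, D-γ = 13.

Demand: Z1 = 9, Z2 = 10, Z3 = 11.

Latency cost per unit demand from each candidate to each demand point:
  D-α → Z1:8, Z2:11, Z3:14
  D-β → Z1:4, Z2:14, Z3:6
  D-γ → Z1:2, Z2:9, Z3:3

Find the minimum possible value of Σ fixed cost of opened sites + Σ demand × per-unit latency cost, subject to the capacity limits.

349

Open {D-α, D-β}; cheapest assignment that respects the capacities:
  D-α (cap 15, load 10): Z2 — cost 10×11 = 110
  D-β (cap 24, load 20): Z1, Z3 — cost 9×4 + 11×6 = 102
  Shipping 212, fixed 137 → total 349.
  Any other capacity-feasible assignment to {D-α, D-β} ships for at least 212.
Compare {D-β, D-γ}: its best feasible assignment gives total 387.
Compare {D-α, D-β, D-γ}: its best feasible assignment gives total 432.
Every other set of open sites that can feasibly serve all demand totals ≥ 387 even under its best assignment. Minimum: 349.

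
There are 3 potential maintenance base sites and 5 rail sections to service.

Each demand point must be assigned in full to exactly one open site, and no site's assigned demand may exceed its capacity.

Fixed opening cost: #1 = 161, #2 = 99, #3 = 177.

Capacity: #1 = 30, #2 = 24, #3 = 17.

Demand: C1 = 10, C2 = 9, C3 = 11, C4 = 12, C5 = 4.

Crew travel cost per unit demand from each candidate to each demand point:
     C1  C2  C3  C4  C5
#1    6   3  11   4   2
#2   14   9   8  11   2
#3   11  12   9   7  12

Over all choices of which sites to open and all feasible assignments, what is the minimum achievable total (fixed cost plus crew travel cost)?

Open {#1, #2}; cheapest assignment that respects the capacities:
  #1 (cap 30, load 26): C1, C4, C5 — cost 10×6 + 12×4 + 4×2 = 116
  #2 (cap 24, load 20): C2, C3 — cost 9×9 + 11×8 = 169
  Shipping 285, fixed 260 → total 545.
  Any other capacity-feasible assignment to {#1, #2} ships for at least 285.
Compare {#1, #3}: its best feasible assignment gives total 678.
Compare {#1, #2, #3}: its best feasible assignment gives total 704.
Every other set of open sites that can feasibly serve all demand totals ≥ 678 even under its best assignment. Minimum: 545.

545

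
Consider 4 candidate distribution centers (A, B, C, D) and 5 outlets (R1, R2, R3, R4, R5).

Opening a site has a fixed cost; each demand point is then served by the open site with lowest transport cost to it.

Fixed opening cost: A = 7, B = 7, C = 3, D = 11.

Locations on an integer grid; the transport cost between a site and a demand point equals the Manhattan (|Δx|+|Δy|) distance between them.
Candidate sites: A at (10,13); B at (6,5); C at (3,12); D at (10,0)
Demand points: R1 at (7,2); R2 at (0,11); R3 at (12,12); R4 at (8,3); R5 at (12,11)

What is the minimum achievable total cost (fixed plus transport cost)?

36

Open {A, B, C}: assign each demand point to its cheapest open site.
  R1→B 4, R2→C 4, R3→A 3, R4→B 4, R5→A 4
  transport cost 19, fixed 17 → total 36.
Compare {A, B}: transport cost 27 + fixed 14 = 41.
Compare {B, C}: transport cost 31 + fixed 10 = 41.
Compare {A, C, D}: transport cost 21 + fixed 21 = 42.
All other subsets cost ≥ 41. Minimum total cost: 36.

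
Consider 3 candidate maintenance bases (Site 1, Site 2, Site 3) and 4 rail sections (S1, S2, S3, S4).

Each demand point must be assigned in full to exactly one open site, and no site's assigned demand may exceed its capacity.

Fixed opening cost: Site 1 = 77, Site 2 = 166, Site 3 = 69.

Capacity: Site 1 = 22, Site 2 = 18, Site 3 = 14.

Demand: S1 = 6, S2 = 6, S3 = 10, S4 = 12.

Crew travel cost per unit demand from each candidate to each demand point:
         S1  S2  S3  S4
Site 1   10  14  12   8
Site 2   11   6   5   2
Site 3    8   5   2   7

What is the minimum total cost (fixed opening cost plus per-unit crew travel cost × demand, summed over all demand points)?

Open {Site 1, Site 3}; cheapest assignment that respects the capacities:
  Site 1 (cap 22, load 22): S3, S4 — cost 10×12 + 12×8 = 216
  Site 3 (cap 14, load 12): S1, S2 — cost 6×8 + 6×5 = 78
  Shipping 294, fixed 146 → total 440.
  Any other capacity-feasible assignment to {Site 1, Site 3} ships for at least 294.
Compare {Site 1, Site 2, Site 3}: its best feasible assignment gives total 452.
Compare {Site 1, Site 2}: its best feasible assignment gives total 483.
Every other set of open sites that can feasibly serve all demand totals ≥ 452 even under its best assignment. Minimum: 440.

440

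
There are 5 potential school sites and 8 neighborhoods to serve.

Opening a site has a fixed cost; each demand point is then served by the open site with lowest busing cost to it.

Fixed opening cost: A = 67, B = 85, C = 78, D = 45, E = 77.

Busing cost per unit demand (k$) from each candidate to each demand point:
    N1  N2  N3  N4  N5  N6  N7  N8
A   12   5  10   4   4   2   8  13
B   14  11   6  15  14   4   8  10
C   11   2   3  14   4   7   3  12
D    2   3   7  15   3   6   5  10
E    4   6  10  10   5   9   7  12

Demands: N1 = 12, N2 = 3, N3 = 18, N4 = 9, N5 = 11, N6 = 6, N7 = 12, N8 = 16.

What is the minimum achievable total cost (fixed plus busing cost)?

Open {A, C, D}: assign each demand point to its cheapest open site.
  N1→D 12×2=24, N2→C 3×2=6, N3→C 18×3=54, N4→A 9×4=36, N5→D 11×3=33, N6→A 6×2=12, N7→C 12×3=36, N8→D 16×10=160
  busing cost 361, fixed 190 → total 551.
Compare {A, D}: busing cost 460 + fixed 112 = 572.
Compare {C, D}: busing cost 475 + fixed 123 = 598.
Compare {D}: busing cost 583 + fixed 45 = 628.
All other subsets cost ≥ 572. Minimum total cost: 551.

551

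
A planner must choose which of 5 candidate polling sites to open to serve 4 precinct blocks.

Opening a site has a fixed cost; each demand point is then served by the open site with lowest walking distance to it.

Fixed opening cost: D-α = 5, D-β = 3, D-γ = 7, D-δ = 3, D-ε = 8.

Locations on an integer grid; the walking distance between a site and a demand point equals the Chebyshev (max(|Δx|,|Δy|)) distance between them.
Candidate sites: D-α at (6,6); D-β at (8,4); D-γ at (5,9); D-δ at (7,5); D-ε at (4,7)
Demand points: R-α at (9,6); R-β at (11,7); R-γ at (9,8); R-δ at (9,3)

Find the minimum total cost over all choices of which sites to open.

13

Open {D-β}: assign each demand point to its cheapest open site.
  R-α→D-β 2, R-β→D-β 3, R-γ→D-β 4, R-δ→D-β 1
  walking distance 10, fixed 3 → total 13.
Compare {D-δ}: walking distance 11 + fixed 3 = 14.
Compare {D-β, D-δ}: walking distance 9 + fixed 6 = 15.
Compare {D-α, D-β}: walking distance 9 + fixed 8 = 17.
All other subsets cost ≥ 14. Minimum total cost: 13.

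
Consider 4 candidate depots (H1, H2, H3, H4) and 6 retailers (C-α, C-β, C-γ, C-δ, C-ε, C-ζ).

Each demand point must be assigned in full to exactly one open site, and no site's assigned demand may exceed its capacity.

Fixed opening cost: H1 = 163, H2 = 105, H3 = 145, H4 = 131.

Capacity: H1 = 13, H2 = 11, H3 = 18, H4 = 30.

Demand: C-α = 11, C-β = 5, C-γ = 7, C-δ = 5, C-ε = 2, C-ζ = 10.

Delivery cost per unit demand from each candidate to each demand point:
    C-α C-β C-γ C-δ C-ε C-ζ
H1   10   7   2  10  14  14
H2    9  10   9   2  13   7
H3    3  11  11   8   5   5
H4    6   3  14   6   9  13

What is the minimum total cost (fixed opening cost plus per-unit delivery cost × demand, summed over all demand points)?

532

Open {H3, H4}; cheapest assignment that respects the capacities:
  H3 (cap 18, load 17): C-γ, C-ζ — cost 7×11 + 10×5 = 127
  H4 (cap 30, load 23): C-α, C-β, C-δ, C-ε — cost 11×6 + 5×3 + 5×6 + 2×9 = 129
  Shipping 256, fixed 276 → total 532.
  Any other capacity-feasible assignment to {H3, H4} ships for at least 256.
Compare {H2, H4}: its best feasible assignment gives total 533.
Compare {H1, H4}: its best feasible assignment gives total 587.
Every other set of open sites that can feasibly serve all demand totals ≥ 533 even under its best assignment. Minimum: 532.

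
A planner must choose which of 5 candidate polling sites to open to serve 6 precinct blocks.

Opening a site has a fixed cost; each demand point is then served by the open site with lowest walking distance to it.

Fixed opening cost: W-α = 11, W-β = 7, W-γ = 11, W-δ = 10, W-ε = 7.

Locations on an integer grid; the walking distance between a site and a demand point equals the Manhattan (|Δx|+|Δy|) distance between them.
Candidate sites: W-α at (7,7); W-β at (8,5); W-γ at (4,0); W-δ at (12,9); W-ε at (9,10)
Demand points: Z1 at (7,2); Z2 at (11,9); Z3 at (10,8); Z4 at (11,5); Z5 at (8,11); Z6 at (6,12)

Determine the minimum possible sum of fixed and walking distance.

Open {W-β, W-ε}: assign each demand point to its cheapest open site.
  Z1→W-β 4, Z2→W-ε 3, Z3→W-ε 3, Z4→W-β 3, Z5→W-ε 2, Z6→W-ε 5
  walking distance 20, fixed 14 → total 34.
Compare {W-ε}: walking distance 30 + fixed 7 = 37.
Compare {W-β}: walking distance 34 + fixed 7 = 41.
Compare {W-α, W-ε}: walking distance 24 + fixed 18 = 42.
All other subsets cost ≥ 37. Minimum total cost: 34.

34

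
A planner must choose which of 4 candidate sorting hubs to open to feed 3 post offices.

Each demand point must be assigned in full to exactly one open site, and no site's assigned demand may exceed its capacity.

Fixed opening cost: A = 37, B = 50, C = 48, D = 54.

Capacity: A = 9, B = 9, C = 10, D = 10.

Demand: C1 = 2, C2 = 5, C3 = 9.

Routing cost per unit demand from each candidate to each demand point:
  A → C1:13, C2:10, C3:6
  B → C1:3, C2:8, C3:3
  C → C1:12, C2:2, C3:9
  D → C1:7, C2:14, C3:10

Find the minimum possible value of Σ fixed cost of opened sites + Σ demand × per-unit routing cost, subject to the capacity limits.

Open {B, C}; cheapest assignment that respects the capacities:
  B (cap 9, load 9): C3 — cost 9×3 = 27
  C (cap 10, load 7): C1, C2 — cost 2×12 + 5×2 = 34
  Shipping 61, fixed 98 → total 159.
  Any other capacity-feasible assignment to {B, C} ships for at least 61.
Compare {A, C}: its best feasible assignment gives total 173.
Compare {A, B}: its best feasible assignment gives total 187.
Every other set of open sites that can feasibly serve all demand totals ≥ 173 even under its best assignment. Minimum: 159.

159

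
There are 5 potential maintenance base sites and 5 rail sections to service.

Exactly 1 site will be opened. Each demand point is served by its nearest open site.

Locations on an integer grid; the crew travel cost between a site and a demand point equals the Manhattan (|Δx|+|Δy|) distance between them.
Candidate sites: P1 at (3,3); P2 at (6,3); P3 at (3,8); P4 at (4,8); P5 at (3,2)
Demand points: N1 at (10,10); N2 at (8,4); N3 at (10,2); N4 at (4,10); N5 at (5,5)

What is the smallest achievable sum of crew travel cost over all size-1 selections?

Open {P2}.
  N1→P2 11, N2→P2 3, N3→P2 5, N4→P2 9, N5→P2 3  ⇒ total 31.
Compare {P4}: total 34.
Compare {P3}: total 39.
No size-1 selection does better; minimum is 31.

31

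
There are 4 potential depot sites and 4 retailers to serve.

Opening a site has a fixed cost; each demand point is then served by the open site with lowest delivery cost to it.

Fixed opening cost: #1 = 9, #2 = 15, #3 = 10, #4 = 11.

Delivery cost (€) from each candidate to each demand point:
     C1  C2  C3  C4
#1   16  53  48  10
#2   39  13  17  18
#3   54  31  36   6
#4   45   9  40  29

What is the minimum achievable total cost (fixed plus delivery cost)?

80

Open {#1, #2}: assign each demand point to its cheapest open site.
  C1→#1 16, C2→#2 13, C3→#2 17, C4→#1 10
  delivery cost 56, fixed 24 → total 80.
Compare {#1, #2, #3}: delivery cost 52 + fixed 34 = 86.
Compare {#1, #2, #4}: delivery cost 52 + fixed 35 = 87.
Compare {#1, #2, #3, #4}: delivery cost 48 + fixed 45 = 93.
All other subsets cost ≥ 86. Minimum total cost: 80.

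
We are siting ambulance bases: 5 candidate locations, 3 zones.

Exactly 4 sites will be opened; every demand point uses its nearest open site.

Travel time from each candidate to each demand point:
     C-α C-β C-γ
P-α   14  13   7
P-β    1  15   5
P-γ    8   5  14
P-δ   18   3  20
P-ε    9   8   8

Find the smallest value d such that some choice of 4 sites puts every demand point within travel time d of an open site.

5

Open {P-α, P-β, P-γ, P-δ}.
  Farthest demand point is C-γ at travel time 5 (to P-β); all others are ≤ 5.
With {P-α, P-β, P-γ, P-ε} the worst case is 5.
With {P-α, P-β, P-δ, P-ε} the worst case is 5.
No size-4 selection achieves below 5.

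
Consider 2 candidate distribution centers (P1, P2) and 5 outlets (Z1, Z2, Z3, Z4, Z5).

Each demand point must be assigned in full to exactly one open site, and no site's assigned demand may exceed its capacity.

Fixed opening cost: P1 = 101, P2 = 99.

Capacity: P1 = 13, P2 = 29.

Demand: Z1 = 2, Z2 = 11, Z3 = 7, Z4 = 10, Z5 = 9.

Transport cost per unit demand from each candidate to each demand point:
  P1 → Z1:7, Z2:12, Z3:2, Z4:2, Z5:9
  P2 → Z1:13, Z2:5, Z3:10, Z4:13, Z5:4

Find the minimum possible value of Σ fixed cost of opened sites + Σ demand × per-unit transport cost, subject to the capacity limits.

395

Open {P1, P2}; cheapest assignment that respects the capacities:
  P1 (cap 13, load 12): Z1, Z4 — cost 2×7 + 10×2 = 34
  P2 (cap 29, load 27): Z2, Z3, Z5 — cost 11×5 + 7×10 + 9×4 = 161
  Shipping 195, fixed 200 → total 395.
  Any other capacity-feasible assignment to {P1, P2} ships for at least 195.
Total demand is 39 and no other set of sites has combined capacity ≥ 39, so {P1, P2} is the only feasible choice of open sites. Minimum: 395.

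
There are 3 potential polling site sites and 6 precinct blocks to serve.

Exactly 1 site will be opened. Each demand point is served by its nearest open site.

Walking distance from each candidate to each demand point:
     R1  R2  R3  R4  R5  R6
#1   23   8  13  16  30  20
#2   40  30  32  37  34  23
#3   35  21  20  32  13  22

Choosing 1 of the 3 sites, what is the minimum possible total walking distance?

Open {#1}.
  R1→#1 23, R2→#1 8, R3→#1 13, R4→#1 16, R5→#1 30, R6→#1 20  ⇒ total 110.
Compare {#3}: total 143.
Compare {#2}: total 196.

110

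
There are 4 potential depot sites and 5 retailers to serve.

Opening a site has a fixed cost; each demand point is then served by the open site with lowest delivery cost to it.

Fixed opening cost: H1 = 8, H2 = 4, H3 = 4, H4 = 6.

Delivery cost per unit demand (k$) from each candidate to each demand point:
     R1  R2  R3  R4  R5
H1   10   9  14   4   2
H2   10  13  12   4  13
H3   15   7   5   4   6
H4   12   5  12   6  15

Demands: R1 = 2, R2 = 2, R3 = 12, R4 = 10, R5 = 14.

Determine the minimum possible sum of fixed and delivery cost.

174

Open {H1, H3}: assign each demand point to its cheapest open site.
  R1→H1 2×10=20, R2→H3 2×7=14, R3→H3 12×5=60, R4→H1 10×4=40, R5→H1 14×2=28
  delivery cost 162, fixed 12 → total 174.
Compare {H1, H3, H4}: delivery cost 158 + fixed 18 = 176.
Compare {H1, H2, H3}: delivery cost 162 + fixed 16 = 178.
Compare {H1, H2, H3, H4}: delivery cost 158 + fixed 22 = 180.
All other subsets cost ≥ 176. Minimum total cost: 174.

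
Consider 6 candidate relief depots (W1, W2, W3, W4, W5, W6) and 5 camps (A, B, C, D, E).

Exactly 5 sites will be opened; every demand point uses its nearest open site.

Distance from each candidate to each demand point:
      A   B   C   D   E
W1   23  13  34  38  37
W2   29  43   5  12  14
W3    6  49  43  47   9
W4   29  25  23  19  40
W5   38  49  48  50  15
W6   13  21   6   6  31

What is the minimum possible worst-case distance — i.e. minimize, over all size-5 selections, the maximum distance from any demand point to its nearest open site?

13

Open {W1, W2, W3, W4, W5}.
  Farthest demand point is B at distance 13 (to W1); all others are ≤ 13.
With {W1, W2, W3, W4, W6} the worst case is 13.
With {W1, W2, W3, W5, W6} the worst case is 13.
No size-5 selection achieves below 13.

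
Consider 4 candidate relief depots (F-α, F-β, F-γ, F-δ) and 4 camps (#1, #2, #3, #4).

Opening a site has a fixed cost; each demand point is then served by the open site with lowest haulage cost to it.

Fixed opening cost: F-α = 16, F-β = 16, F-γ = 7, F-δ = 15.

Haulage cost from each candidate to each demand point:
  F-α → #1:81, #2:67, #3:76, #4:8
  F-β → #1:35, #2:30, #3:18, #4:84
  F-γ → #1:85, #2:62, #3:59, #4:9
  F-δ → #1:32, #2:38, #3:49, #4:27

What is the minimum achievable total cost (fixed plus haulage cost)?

115

Open {F-β, F-γ}: assign each demand point to its cheapest open site.
  #1→F-β 35, #2→F-β 30, #3→F-β 18, #4→F-γ 9
  haulage cost 92, fixed 23 → total 115.
Compare {F-α, F-β}: haulage cost 91 + fixed 32 = 123.
Compare {F-β, F-γ, F-δ}: haulage cost 89 + fixed 38 = 127.
Compare {F-α, F-β, F-γ}: haulage cost 91 + fixed 39 = 130.
All other subsets cost ≥ 123. Minimum total cost: 115.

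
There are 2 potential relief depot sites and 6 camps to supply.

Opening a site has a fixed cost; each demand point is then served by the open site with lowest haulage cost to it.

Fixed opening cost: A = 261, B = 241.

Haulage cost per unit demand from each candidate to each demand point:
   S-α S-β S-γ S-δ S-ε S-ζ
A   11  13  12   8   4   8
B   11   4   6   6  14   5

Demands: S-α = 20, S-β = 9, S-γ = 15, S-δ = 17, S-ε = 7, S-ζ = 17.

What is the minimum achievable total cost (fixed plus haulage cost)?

872

Open {B}: assign each demand point to its cheapest open site.
  S-α→B 20×11=220, S-β→B 9×4=36, S-γ→B 15×6=90, S-δ→B 17×6=102, S-ε→B 7×14=98, S-ζ→B 17×5=85
  haulage cost 631, fixed 241 → total 872.
Compare {A, B}: haulage cost 561 + fixed 502 = 1063.
Compare {A}: haulage cost 817 + fixed 261 = 1078.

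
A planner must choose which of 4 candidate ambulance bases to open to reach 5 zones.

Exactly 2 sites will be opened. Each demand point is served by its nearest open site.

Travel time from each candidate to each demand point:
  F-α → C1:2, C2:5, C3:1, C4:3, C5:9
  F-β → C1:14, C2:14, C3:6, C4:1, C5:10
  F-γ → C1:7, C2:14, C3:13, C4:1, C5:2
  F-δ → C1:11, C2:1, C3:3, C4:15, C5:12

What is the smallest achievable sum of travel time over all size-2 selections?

11

Open {F-α, F-γ}.
  C1→F-α 2, C2→F-α 5, C3→F-α 1, C4→F-γ 1, C5→F-γ 2  ⇒ total 11.
Compare {F-γ, F-δ}: total 14.
Compare {F-α, F-δ}: total 16.
No size-2 selection does better; minimum is 11.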